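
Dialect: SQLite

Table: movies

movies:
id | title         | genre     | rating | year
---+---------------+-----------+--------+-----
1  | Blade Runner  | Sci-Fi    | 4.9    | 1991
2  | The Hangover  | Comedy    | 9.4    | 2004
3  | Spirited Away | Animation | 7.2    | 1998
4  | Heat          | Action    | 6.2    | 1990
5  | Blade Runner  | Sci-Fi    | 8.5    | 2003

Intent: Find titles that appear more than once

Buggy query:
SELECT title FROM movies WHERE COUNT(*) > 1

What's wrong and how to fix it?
Bug: WHERE can't reference COUNT(*); aggregates are computed after WHERE

Fix: GROUP BY title, then filter groups with HAVING COUNT(*) > 1

Corrected query:
SELECT title FROM movies GROUP BY title HAVING COUNT(*) > 1

Result:
title       
------------
Blade Runner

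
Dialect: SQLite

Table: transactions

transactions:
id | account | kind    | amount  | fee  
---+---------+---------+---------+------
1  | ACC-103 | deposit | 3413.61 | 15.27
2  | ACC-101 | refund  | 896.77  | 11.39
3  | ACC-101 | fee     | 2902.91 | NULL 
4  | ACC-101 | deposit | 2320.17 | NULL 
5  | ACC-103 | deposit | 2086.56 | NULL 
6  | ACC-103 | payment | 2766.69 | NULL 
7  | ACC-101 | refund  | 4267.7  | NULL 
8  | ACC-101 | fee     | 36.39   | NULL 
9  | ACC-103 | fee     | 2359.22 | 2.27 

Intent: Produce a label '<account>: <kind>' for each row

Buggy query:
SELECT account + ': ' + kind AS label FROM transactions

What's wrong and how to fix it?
Bug: SQLite uses || for string concatenation; + coerces text to numbers (yielding 0)

Fix: Replace + with || to concatenate text

Corrected query:
SELECT account || ': ' || kind AS label FROM transactions

Result:
label           
----------------
ACC-103: deposit
ACC-101: refund 
ACC-101: fee    
ACC-101: deposit
ACC-103: deposit
ACC-103: payment
ACC-101: refund 
ACC-101: fee    
ACC-103: fee    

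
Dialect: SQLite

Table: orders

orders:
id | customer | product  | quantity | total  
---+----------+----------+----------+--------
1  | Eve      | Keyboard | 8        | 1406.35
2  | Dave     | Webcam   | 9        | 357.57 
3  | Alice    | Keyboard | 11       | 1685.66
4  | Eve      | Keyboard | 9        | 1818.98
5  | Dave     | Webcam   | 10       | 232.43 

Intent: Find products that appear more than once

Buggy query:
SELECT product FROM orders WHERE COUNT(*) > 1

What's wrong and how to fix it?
Bug: COUNT(*) is an aggregate and cannot be used in WHERE

Fix: Group first, then use HAVING for the count condition

Corrected query:
SELECT product FROM orders GROUP BY product HAVING COUNT(*) > 1

Result:
product 
--------
Keyboard
Webcam  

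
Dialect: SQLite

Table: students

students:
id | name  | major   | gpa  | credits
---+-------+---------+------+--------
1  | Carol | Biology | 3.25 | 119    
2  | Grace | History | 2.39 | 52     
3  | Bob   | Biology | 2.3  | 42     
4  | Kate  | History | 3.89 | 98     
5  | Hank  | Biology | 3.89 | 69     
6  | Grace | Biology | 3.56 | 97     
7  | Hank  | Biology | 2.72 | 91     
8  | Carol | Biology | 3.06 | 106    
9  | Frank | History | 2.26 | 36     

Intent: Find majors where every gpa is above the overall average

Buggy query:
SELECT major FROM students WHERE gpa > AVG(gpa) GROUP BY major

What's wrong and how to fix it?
Bug: WHERE evaluates per row before aggregation, so AVG() is unavailable

Fix: Use a subquery for AVG and a HAVING MIN(...) filter so the condition holds for every row in the group

Corrected query:
SELECT major FROM students GROUP BY major HAVING MIN(gpa) > (SELECT AVG(gpa) FROM students)

Result:
(no rows)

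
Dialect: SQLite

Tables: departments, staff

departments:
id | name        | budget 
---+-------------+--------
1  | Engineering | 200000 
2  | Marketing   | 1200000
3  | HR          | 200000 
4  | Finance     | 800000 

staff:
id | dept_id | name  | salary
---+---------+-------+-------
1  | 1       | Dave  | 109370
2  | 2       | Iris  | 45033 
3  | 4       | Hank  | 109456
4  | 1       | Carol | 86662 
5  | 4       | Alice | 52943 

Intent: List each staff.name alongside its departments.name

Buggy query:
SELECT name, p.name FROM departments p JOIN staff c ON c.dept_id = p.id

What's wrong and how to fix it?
Bug: Both tables have a 'name' column; the unqualified reference is ambiguous

Fix: Prefix ambiguous columns with the table alias

Corrected query:
SELECT c.name, p.name FROM departments p JOIN staff c ON c.dept_id = p.id

Result:
name  | name       
------+------------
Dave  | Engineering
Iris  | Marketing  
Hank  | Finance    
Carol | Engineering
Alice | Finance    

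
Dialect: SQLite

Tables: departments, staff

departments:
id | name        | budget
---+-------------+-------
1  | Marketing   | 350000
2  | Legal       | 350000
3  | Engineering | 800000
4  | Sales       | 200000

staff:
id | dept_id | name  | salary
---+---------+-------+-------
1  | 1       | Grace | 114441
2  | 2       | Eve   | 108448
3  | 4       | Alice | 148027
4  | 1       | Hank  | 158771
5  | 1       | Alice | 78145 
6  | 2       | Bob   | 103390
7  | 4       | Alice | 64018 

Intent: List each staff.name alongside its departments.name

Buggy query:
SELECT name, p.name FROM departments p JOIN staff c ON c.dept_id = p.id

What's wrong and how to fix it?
Bug: 'name' exists in both joined tables, so the database can't tell which one is meant

Fix: Qualify the column with its table alias (c.name)

Corrected query:
SELECT c.name, p.name FROM departments p JOIN staff c ON c.dept_id = p.id

Result:
name  | name     
------+----------
Grace | Marketing
Eve   | Legal    
Alice | Sales    
Hank  | Marketing
Alice | Marketing
Bob   | Legal    
Alice | Sales    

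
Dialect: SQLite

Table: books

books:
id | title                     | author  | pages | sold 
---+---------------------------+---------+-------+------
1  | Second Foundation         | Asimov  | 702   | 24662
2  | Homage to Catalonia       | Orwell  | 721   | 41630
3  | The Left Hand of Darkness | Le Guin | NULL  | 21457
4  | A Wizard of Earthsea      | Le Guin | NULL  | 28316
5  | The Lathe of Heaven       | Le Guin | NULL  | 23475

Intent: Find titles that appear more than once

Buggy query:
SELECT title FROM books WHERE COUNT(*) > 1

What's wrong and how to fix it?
Bug: WHERE can't reference COUNT(*); aggregates are computed after WHERE

Fix: Group first, then use HAVING for the count condition

Corrected query:
SELECT title FROM books GROUP BY title HAVING COUNT(*) > 1

Result:
(no rows)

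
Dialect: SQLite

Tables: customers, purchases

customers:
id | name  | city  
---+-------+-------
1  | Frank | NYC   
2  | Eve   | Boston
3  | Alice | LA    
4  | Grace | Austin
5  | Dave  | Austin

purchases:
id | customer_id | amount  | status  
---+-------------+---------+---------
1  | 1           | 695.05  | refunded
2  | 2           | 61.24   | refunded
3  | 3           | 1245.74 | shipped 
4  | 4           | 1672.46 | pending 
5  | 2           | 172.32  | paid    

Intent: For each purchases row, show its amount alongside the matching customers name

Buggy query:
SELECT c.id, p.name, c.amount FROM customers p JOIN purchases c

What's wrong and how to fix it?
Bug: Missing join condition: each purchases row is matched to all customers rows instead of just its own

Fix: Specify the join condition linking the foreign key to the parent id

Corrected query:
SELECT c.id, p.name, c.amount FROM customers p JOIN purchases c ON c.customer_id = p.id

Result:
id | name  | amount 
---+-------+--------
1  | Frank | 695.05 
2  | Eve   | 61.24  
3  | Alice | 1245.74
4  | Grace | 1672.46
5  | Eve   | 172.32 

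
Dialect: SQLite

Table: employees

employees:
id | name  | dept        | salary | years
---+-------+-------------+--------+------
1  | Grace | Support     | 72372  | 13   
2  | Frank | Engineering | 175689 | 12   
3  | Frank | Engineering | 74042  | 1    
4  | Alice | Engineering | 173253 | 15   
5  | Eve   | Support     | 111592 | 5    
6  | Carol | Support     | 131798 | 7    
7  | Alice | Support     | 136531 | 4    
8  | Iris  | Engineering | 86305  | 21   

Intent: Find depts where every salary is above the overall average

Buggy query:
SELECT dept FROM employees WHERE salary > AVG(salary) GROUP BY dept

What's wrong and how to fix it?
Bug: AVG() is an aggregate; it can't sit directly in WHERE

Fix: Use a subquery for AVG and a HAVING MIN(...) filter so the condition holds for every row in the group

Corrected query:
SELECT dept FROM employees GROUP BY dept HAVING MIN(salary) > (SELECT AVG(salary) FROM employees)

Result:
(no rows)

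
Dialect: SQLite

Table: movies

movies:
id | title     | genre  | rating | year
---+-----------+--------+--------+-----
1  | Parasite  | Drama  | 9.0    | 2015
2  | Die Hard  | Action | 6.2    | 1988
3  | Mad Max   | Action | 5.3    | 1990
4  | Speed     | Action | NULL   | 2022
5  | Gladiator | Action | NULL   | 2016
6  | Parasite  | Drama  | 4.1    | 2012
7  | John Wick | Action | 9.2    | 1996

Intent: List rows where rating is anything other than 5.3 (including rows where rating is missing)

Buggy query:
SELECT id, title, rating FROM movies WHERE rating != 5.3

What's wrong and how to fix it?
Bug: Inequality against NULL is unknown, not true; rows with NULL are dropped

Fix: Handle NULL separately with IS NULL alongside the inequality

Corrected query:
SELECT id, title, rating FROM movies WHERE rating != 5.3 OR rating IS NULL

Result:
id | title     | rating
---+-----------+-------
1  | Parasite  | 9     
2  | Die Hard  | 6.2   
4  | Speed     | NULL  
5  | Gladiator | NULL  
6  | Parasite  | 4.1   
7  | John Wick | 9.2   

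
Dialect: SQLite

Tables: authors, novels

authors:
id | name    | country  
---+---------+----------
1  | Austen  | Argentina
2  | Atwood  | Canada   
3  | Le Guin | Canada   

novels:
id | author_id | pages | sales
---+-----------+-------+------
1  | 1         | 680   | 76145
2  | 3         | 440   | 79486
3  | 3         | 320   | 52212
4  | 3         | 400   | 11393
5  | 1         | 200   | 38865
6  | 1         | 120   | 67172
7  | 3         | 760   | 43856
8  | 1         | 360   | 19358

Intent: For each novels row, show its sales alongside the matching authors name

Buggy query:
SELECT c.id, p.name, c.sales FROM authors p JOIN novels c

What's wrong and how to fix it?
Bug: Missing join condition: each novels row is matched to all authors rows instead of just its own

Fix: Add ON c.author_id = p.id to the JOIN

Corrected query:
SELECT c.id, p.name, c.sales FROM authors p JOIN novels c ON c.author_id = p.id

Result:
id | name    | sales
---+---------+------
1  | Austen  | 76145
2  | Le Guin | 79486
3  | Le Guin | 52212
4  | Le Guin | 11393
5  | Austen  | 38865
6  | Austen  | 67172
7  | Le Guin | 43856
8  | Austen  | 19358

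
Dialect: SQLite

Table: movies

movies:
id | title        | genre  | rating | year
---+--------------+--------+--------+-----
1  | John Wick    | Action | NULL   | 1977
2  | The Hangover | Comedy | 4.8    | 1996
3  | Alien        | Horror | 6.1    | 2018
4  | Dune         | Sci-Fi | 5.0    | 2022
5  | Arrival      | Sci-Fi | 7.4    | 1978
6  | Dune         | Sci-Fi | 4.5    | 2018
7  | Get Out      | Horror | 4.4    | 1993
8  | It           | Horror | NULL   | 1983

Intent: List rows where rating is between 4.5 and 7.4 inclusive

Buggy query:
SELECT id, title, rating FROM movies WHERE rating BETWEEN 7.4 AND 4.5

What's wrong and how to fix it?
Bug: The bounds are reversed; BETWEEN a AND b requires a <= b to match anything

Fix: Swap the bounds so the smaller value comes first

Corrected query:
SELECT id, title, rating FROM movies WHERE rating BETWEEN 4.5 AND 7.4

Result:
id | title        | rating
---+--------------+-------
2  | The Hangover | 4.8   
3  | Alien        | 6.1   
4  | Dune         | 5     
5  | Arrival      | 7.4   
6  | Dune         | 4.5   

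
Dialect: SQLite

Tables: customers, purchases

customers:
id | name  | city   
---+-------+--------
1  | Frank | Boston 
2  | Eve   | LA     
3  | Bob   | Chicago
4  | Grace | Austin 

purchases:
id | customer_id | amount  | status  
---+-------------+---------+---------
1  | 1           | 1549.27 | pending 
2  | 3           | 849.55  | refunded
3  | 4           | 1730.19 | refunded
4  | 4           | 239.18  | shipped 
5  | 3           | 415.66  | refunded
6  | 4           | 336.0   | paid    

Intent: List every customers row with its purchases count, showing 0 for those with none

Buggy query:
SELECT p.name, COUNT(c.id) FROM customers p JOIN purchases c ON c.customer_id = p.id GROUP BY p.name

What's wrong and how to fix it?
Bug: INNER JOIN drops customers rows that have no matching purchases rows

Fix: Use LEFT JOIN so parents without children still appear (COUNT(c.id) gives 0)

Corrected query:
SELECT p.name, COUNT(c.id) FROM customers p LEFT JOIN purchases c ON c.customer_id = p.id GROUP BY p.name

Result:
name  | COUNT(c.id)
------+------------
Bob   | 2          
Eve   | 0          
Frank | 1          
Grace | 3          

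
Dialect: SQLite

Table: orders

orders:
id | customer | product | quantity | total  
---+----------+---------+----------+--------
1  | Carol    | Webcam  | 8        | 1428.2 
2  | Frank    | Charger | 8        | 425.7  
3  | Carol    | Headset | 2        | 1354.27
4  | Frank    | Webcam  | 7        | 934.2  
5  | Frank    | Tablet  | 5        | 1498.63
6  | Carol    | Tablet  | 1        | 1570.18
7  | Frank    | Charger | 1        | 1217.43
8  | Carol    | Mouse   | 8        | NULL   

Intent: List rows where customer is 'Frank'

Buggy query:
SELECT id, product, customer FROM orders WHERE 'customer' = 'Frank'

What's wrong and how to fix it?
Bug: Single quotes denote string literals in SQL; the column name is being compared as a constant string

Fix: Reference the column as customer without single quotes

Corrected query:
SELECT id, product, customer FROM orders WHERE customer = 'Frank'

Result:
id | product | customer
---+---------+---------
2  | Charger | Frank   
4  | Webcam  | Frank   
5  | Tablet  | Frank   
7  | Charger | Frank   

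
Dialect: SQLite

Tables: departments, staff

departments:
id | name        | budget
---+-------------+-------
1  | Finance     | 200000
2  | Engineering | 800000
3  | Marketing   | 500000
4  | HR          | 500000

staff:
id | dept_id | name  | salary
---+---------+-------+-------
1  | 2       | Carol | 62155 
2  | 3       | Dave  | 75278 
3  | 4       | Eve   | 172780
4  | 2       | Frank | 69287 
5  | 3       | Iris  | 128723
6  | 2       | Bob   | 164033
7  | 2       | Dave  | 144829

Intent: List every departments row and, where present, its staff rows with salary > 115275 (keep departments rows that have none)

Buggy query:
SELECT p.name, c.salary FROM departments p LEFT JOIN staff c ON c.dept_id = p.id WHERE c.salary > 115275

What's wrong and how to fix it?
Bug: A WHERE condition on the right-hand table after LEFT JOIN drops unmatched parents

Fix: Put 'c.salary > 115275' in the JOIN's ON clause instead of WHERE

Corrected query:
SELECT p.name, c.salary FROM departments p LEFT JOIN staff c ON c.dept_id = p.id AND c.salary > 115275

Result:
name        | salary
------------+-------
Finance     | NULL  
Engineering | 144829
Engineering | 164033
Marketing   | 128723
HR          | 172780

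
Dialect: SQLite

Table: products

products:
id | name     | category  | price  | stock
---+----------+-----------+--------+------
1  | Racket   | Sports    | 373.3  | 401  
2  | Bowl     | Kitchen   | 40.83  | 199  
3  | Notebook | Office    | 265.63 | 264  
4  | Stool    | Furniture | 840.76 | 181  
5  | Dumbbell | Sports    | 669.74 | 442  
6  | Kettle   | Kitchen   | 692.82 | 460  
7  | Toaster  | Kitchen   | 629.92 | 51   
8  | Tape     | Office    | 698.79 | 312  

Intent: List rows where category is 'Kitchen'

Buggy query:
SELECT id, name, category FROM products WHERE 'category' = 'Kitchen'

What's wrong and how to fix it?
Bug: 'category' in single quotes is a string literal, not the column; the comparison is literal-vs-literal and never true

Fix: Remove the quotes around the column name (or use double quotes for an identifier)

Corrected query:
SELECT id, name, category FROM products WHERE category = 'Kitchen'

Result:
id | name    | category
---+---------+---------
2  | Bowl    | Kitchen 
6  | Kettle  | Kitchen 
7  | Toaster | Kitchen 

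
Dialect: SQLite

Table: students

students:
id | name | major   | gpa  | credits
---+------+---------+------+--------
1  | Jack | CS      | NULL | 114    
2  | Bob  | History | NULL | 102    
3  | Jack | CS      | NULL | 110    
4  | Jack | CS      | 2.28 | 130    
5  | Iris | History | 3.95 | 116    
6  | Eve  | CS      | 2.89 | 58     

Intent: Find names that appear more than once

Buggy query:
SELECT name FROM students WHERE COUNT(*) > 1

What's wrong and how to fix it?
Bug: WHERE can't reference COUNT(*); aggregates are computed after WHERE

Fix: Group first, then use HAVING for the count condition

Corrected query:
SELECT name FROM students GROUP BY name HAVING COUNT(*) > 1

Result:
name
----
Jack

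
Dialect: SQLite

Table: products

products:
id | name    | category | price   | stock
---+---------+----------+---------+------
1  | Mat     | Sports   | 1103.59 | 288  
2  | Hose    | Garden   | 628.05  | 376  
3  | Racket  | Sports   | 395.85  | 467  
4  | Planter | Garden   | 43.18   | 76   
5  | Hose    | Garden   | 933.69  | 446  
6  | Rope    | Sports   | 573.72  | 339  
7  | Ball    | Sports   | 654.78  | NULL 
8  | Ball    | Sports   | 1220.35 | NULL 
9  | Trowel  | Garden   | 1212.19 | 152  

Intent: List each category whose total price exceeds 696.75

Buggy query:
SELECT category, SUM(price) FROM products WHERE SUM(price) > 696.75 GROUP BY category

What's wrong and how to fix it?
Bug: WHERE runs before GROUP BY, so aggregates aren't available there

Fix: Move the aggregate condition to a HAVING clause

Corrected query:
SELECT category, SUM(price) FROM products GROUP BY category HAVING SUM(price) > 696.75

Result:
category | SUM(price)
---------+-----------
Garden   | 2817.11   
Sports   | 3948.29   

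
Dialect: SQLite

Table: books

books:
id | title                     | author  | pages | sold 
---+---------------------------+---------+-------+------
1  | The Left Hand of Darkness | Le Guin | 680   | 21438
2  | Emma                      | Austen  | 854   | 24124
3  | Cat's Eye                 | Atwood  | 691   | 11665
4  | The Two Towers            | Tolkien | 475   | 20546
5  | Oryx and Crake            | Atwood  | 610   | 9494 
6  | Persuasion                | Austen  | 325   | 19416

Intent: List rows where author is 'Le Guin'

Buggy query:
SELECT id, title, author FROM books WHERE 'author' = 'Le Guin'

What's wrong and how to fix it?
Bug: 'author' in single quotes is a string literal, not the column; the comparison is literal-vs-literal and never true

Fix: Reference the column as author without single quotes

Corrected query:
SELECT id, title, author FROM books WHERE author = 'Le Guin'

Result:
id | title                     | author 
---+---------------------------+--------
1  | The Left Hand of Darkness | Le Guin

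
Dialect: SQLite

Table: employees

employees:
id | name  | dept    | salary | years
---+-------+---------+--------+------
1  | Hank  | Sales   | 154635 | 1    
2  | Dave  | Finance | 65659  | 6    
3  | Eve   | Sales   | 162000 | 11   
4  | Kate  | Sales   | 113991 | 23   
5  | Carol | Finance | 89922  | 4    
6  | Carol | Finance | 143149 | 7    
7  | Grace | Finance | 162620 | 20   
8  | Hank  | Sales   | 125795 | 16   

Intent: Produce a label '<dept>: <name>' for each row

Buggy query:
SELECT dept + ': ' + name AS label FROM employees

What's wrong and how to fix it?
Bug: '+' is numeric addition; on text columns SQLite converts them to 0 instead of concatenating

Fix: Use the || operator for string concatenation

Corrected query:
SELECT dept || ': ' || name AS label FROM employees

Result:
label         
--------------
Sales: Hank   
Finance: Dave 
Sales: Eve    
Sales: Kate   
Finance: Carol
Finance: Carol
Finance: Grace
Sales: Hank   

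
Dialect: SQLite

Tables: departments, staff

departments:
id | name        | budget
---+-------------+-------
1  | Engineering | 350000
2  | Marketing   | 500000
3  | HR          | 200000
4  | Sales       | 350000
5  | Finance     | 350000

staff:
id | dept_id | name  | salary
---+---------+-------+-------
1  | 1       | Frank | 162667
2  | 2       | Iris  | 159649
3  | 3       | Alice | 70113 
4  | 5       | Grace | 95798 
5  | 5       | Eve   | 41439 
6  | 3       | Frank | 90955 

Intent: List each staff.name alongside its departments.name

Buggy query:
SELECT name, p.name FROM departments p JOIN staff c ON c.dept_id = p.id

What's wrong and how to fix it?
Bug: Both tables have a 'name' column; the unqualified reference is ambiguous

Fix: Prefix ambiguous columns with the table alias

Corrected query:
SELECT c.name, p.name FROM departments p JOIN staff c ON c.dept_id = p.id

Result:
name  | name       
------+------------
Frank | Engineering
Iris  | Marketing  
Alice | HR         
Grace | Finance    
Eve   | Finance    
Frank | HR         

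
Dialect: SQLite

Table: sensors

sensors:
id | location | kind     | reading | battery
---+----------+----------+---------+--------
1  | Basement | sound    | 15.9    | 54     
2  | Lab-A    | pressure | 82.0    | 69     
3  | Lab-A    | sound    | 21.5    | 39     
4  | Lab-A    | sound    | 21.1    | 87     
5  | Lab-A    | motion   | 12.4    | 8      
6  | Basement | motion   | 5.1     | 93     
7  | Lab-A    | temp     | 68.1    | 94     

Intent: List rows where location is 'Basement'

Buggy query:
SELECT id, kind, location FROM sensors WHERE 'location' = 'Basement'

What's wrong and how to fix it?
Bug: 'location' in single quotes is a string literal, not the column; the comparison is literal-vs-literal and never true

Fix: Remove the quotes around the column name (or use double quotes for an identifier)

Corrected query:
SELECT id, kind, location FROM sensors WHERE location = 'Basement'

Result:
id | kind   | location
---+--------+---------
1  | sound  | Basement
6  | motion | Basement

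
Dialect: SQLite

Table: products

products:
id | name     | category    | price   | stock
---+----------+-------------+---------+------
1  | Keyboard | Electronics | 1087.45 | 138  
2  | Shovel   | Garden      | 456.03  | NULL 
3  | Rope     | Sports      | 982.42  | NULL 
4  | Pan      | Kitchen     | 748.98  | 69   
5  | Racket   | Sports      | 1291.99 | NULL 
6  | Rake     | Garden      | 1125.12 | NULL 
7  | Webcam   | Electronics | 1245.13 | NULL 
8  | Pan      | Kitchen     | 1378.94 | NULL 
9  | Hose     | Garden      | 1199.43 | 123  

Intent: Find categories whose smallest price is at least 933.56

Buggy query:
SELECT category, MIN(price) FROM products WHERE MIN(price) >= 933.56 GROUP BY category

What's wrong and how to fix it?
Bug: Aggregates like MIN are computed per group after WHERE runs

Fix: Replace WHERE with HAVING after the GROUP BY

Corrected query:
SELECT category, MIN(price) FROM products GROUP BY category HAVING MIN(price) >= 933.56

Result:
category    | MIN(price)
------------+-----------
Electronics | 1087.45   
Sports      | 982.42    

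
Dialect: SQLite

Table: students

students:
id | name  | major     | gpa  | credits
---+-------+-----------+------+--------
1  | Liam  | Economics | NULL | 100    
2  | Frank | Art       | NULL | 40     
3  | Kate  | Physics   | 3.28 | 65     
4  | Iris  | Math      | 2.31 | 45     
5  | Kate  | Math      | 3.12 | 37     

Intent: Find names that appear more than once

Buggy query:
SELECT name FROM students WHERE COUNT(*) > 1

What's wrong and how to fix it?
Bug: WHERE can't reference COUNT(*); aggregates are computed after WHERE

Fix: Group first, then use HAVING for the count condition

Corrected query:
SELECT name FROM students GROUP BY name HAVING COUNT(*) > 1

Result:
name
----
Kate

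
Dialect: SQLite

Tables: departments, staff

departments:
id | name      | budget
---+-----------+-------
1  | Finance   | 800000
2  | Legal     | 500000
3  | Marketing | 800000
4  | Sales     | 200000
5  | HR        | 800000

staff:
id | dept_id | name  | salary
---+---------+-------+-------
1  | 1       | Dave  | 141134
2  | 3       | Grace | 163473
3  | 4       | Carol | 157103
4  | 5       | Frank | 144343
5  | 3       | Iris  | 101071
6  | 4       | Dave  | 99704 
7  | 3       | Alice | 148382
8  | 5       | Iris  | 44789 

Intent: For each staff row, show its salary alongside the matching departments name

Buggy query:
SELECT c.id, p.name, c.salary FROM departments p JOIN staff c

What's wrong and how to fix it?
Bug: JOIN with no ON clause produces a cartesian product; every staff row pairs with every departments row

Fix: Add ON c.dept_id = p.id to the JOIN

Corrected query:
SELECT c.id, p.name, c.salary FROM departments p JOIN staff c ON c.dept_id = p.id

Result:
id | name      | salary
---+-----------+-------
1  | Finance   | 141134
2  | Marketing | 163473
3  | Sales     | 157103
4  | HR        | 144343
5  | Marketing | 101071
6  | Sales     | 99704 
7  | Marketing | 148382
8  | HR        | 44789 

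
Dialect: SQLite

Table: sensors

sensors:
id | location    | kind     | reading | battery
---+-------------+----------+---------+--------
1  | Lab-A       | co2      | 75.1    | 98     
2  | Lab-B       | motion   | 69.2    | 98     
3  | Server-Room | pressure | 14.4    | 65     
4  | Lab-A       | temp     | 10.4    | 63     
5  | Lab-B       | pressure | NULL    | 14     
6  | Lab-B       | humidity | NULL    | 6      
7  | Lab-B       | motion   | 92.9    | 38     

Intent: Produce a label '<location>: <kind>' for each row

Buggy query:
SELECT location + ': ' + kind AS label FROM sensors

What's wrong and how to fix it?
Bug: SQLite uses || for string concatenation; + coerces text to numbers (yielding 0)

Fix: Replace + with || to concatenate text

Corrected query:
SELECT location || ': ' || kind AS label FROM sensors

Result:
label                
---------------------
Lab-A: co2           
Lab-B: motion        
Server-Room: pressure
Lab-A: temp          
Lab-B: pressure      
Lab-B: humidity      
Lab-B: motion        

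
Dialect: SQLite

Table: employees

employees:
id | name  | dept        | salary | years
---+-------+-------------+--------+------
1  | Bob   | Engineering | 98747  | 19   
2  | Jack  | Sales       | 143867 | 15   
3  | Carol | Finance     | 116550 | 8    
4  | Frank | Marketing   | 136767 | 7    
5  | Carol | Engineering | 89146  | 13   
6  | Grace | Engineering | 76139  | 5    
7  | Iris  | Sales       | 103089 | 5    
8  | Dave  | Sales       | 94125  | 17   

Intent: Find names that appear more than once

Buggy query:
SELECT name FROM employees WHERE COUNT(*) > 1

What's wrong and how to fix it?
Bug: WHERE can't reference COUNT(*); aggregates are computed after WHERE

Fix: Group first, then use HAVING for the count condition

Corrected query:
SELECT name FROM employees GROUP BY name HAVING COUNT(*) > 1

Result:
name 
-----
Carol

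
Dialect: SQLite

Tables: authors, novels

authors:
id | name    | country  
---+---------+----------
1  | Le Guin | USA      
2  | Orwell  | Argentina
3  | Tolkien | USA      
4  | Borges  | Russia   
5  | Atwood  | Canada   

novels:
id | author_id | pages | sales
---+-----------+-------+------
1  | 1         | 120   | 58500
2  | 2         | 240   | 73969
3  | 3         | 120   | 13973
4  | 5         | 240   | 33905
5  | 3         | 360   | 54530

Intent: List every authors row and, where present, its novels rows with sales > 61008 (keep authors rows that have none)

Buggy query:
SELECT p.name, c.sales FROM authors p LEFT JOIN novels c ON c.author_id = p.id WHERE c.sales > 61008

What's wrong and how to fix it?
Bug: A WHERE condition on the right-hand table after LEFT JOIN drops unmatched parents

Fix: Put 'c.sales > 61008' in the JOIN's ON clause instead of WHERE

Corrected query:
SELECT p.name, c.sales FROM authors p LEFT JOIN novels c ON c.author_id = p.id AND c.sales > 61008

Result:
name    | sales
--------+------
Le Guin | NULL 
Orwell  | 73969
Tolkien | NULL 
Borges  | NULL 
Atwood  | NULL 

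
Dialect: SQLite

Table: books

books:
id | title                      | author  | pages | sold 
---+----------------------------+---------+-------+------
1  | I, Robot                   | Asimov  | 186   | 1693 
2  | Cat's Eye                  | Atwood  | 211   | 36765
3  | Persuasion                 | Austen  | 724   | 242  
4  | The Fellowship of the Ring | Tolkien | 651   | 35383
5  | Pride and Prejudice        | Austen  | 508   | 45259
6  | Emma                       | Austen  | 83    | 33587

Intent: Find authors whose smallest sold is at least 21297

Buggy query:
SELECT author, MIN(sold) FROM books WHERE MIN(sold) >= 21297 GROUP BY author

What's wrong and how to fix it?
Bug: MIN() in WHERE is a misuse of aggregate

Fix: Replace WHERE with HAVING after the GROUP BY

Corrected query:
SELECT author, MIN(sold) FROM books GROUP BY author HAVING MIN(sold) >= 21297

Result:
author  | MIN(sold)
--------+----------
Atwood  | 36765    
Tolkien | 35383    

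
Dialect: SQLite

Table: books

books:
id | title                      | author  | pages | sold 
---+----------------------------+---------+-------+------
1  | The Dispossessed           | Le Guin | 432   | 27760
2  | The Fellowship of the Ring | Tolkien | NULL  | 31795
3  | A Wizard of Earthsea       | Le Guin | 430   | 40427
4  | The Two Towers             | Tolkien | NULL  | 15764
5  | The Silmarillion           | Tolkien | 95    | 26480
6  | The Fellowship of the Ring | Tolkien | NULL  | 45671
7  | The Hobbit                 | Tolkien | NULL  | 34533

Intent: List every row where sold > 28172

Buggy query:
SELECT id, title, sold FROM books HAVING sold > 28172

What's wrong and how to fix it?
Bug: This is a non-aggregate query (no GROUP BY, no aggregates), so in SQLite the HAVING clause is invalid here; a row-level condition belongs in WHERE

Fix: Replace HAVING with WHERE since the condition applies to individual rows

Corrected query:
SELECT id, title, sold FROM books WHERE sold > 28172

Result:
id | title                      | sold 
---+----------------------------+------
2  | The Fellowship of the Ring | 31795
3  | A Wizard of Earthsea       | 40427
6  | The Fellowship of the Ring | 45671
7  | The Hobbit                 | 34533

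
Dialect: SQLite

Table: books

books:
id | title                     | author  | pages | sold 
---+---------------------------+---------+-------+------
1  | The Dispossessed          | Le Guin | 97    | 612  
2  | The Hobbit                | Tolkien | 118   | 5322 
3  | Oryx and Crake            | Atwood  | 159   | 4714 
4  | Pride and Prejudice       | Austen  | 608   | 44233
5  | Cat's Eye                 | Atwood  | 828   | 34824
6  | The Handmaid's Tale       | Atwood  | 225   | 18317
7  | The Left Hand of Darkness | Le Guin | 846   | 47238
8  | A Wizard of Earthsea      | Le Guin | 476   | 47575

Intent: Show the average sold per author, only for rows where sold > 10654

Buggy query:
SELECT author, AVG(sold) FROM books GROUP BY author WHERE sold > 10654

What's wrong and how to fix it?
Bug: Row-level WHERE must come before GROUP BY in the clause order

Fix: Move the WHERE clause before GROUP BY

Corrected query:
SELECT author, AVG(sold) FROM books WHERE sold > 10654 GROUP BY author

Result:
author  | AVG(sold)
--------+----------
Atwood  | 26570.5  
Austen  | 44233    
Le Guin | 47406.5  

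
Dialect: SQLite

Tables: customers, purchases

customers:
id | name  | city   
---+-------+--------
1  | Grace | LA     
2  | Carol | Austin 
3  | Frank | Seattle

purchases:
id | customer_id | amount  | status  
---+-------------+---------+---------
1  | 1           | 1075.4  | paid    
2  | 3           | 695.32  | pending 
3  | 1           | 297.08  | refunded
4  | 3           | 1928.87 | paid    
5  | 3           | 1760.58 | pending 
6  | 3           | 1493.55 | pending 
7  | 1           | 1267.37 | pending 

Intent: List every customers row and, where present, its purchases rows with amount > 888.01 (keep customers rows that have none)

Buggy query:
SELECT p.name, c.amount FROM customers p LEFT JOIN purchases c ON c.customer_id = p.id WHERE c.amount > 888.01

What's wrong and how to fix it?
Bug: A WHERE condition on the right-hand table after LEFT JOIN drops unmatched parents

Fix: Put 'c.amount > 888.01' in the JOIN's ON clause instead of WHERE

Corrected query:
SELECT p.name, c.amount FROM customers p LEFT JOIN purchases c ON c.customer_id = p.id AND c.amount > 888.01

Result:
name  | amount 
------+--------
Grace | 1075.4 
Grace | 1267.37
Carol | NULL   
Frank | 1493.55
Frank | 1760.58
Frank | 1928.87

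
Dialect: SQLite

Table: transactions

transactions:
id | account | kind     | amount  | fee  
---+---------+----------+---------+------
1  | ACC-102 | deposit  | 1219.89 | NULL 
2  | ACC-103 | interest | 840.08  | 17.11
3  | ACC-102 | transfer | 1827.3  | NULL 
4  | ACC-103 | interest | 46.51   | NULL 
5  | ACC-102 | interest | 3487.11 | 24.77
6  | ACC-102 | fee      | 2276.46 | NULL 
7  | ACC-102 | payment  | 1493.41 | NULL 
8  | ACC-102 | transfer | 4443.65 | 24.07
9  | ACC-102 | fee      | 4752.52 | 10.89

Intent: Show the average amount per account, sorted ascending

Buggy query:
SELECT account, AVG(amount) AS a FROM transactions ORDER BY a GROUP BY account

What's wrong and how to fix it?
Bug: ORDER BY appears before GROUP BY; SQL clause order requires GROUP BY first

Fix: Reorder: SELECT … FROM … GROUP BY … ORDER BY …

Corrected query:
SELECT account, AVG(amount) AS a FROM transactions GROUP BY account ORDER BY a

Result:
account | a          
--------+------------
ACC-103 | 443.295    
ACC-102 | 2785.762857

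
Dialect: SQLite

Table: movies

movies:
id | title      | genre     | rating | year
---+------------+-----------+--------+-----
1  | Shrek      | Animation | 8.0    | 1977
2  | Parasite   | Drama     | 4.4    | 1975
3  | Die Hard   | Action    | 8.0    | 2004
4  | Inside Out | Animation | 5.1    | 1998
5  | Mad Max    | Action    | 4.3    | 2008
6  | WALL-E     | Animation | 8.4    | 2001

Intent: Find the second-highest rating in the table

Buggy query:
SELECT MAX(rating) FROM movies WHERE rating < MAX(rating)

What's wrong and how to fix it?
Bug: The inner MAX is an aggregate inside WHERE, which is not allowed

Fix: Compute the overall MAX in a subquery, then take MAX of rows below it

Corrected query:
SELECT MAX(rating) FROM movies WHERE rating < (SELECT MAX(rating) FROM movies)

Result:
MAX(rating)
-----------
8          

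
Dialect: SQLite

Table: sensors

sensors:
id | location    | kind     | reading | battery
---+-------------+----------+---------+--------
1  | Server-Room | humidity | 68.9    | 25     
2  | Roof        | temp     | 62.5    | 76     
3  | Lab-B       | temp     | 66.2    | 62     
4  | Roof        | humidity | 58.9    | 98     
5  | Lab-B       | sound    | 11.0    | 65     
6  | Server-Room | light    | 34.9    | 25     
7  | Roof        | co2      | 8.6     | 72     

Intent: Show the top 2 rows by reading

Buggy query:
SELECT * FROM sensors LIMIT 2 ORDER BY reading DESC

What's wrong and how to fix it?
Bug: LIMIT must come after ORDER BY

Fix: Sort with ORDER BY, then apply LIMIT

Corrected query:
SELECT * FROM sensors ORDER BY reading DESC LIMIT 2

Result:
id | location    | kind     | reading | battery
---+-------------+----------+---------+--------
1  | Server-Room | humidity | 68.9    | 25     
3  | Lab-B       | temp     | 66.2    | 62     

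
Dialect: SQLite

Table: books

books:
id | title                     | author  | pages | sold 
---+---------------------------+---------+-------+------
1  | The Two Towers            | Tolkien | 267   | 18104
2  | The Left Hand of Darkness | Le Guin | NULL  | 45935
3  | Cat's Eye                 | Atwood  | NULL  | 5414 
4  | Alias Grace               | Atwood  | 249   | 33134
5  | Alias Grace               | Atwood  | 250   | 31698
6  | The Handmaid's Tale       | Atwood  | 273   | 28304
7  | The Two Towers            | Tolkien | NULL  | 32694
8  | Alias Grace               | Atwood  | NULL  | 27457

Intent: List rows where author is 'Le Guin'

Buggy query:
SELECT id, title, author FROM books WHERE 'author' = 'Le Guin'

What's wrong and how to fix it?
Bug: Single quotes denote string literals in SQL; the column name is being compared as a constant string

Fix: Reference the column as author without single quotes

Corrected query:
SELECT id, title, author FROM books WHERE author = 'Le Guin'

Result:
id | title                     | author 
---+---------------------------+--------
2  | The Left Hand of Darkness | Le Guin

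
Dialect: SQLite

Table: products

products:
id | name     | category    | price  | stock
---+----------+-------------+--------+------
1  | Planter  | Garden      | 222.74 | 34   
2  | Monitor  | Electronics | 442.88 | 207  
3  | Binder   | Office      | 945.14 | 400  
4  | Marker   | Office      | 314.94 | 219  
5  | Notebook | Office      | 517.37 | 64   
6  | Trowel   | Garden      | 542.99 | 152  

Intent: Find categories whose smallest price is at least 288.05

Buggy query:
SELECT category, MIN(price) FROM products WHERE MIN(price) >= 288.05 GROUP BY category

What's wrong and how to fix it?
Bug: MIN() in WHERE is a misuse of aggregate

Fix: Use HAVING for the per-group MIN condition

Corrected query:
SELECT category, MIN(price) FROM products GROUP BY category HAVING MIN(price) >= 288.05

Result:
category    | MIN(price)
------------+-----------
Electronics | 442.88    
Office      | 314.94    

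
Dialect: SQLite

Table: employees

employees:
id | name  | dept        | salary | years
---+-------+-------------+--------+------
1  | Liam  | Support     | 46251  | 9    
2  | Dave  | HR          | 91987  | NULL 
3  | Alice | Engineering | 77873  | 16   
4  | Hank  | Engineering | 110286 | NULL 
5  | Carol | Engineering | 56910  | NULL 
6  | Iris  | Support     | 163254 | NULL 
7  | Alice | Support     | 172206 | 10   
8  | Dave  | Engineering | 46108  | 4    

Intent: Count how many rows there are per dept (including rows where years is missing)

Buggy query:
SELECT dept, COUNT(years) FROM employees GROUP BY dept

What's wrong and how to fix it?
Bug: COUNT(column) counts non-NULL values only; rows with NULL years aren't counted

Fix: Use COUNT(*) to count all rows regardless of NULL

Corrected query:
SELECT dept, COUNT(*) FROM employees GROUP BY dept

Result:
dept        | COUNT(*)
------------+---------
Engineering | 4       
HR          | 1       
Support     | 3       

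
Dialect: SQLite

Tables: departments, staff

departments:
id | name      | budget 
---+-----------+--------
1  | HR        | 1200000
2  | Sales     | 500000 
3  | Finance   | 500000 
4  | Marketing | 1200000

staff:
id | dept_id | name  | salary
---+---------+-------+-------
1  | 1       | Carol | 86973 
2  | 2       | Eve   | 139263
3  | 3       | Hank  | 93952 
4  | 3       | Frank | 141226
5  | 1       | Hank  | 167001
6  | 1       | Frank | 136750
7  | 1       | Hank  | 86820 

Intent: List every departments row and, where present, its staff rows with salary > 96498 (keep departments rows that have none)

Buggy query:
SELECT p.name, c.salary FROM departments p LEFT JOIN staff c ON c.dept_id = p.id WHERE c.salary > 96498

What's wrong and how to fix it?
Bug: A WHERE condition on the right-hand table after LEFT JOIN drops unmatched parents

Fix: Move the right-table condition into the ON clause so unmatched parents are kept

Corrected query:
SELECT p.name, c.salary FROM departments p LEFT JOIN staff c ON c.dept_id = p.id AND c.salary > 96498

Result:
name      | salary
----------+-------
HR        | 136750
HR        | 167001
Sales     | 139263
Finance   | 141226
Marketing | NULL  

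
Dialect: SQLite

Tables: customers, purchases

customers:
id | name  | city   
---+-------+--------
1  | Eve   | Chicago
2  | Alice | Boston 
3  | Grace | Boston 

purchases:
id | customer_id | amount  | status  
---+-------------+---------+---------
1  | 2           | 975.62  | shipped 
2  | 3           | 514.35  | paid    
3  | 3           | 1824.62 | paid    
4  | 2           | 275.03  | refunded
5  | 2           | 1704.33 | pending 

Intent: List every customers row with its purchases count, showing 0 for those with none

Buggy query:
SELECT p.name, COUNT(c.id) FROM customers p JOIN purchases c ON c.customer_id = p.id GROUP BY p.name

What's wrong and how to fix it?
Bug: An inner join excludes parents with zero children

Fix: Use LEFT JOIN so parents without children still appear (COUNT(c.id) gives 0)

Corrected query:
SELECT p.name, COUNT(c.id) FROM customers p LEFT JOIN purchases c ON c.customer_id = p.id GROUP BY p.name

Result:
name  | COUNT(c.id)
------+------------
Alice | 3          
Eve   | 0          
Grace | 2          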